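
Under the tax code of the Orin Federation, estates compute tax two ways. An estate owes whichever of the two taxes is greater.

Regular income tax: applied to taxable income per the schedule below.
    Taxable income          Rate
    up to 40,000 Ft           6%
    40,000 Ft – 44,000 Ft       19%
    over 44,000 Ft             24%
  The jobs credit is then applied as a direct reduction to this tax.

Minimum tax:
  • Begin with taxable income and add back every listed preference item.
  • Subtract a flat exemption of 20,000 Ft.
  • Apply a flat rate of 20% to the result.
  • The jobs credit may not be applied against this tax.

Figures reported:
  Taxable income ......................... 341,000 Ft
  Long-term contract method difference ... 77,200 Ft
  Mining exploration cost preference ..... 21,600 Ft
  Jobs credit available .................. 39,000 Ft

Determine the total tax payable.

Regular income tax:
  40,000 Ft × 6% = 2,400 Ft
  4,000 Ft × 19% = 760 Ft
  297,000 Ft × 24% = 71,280 Ft
  → 74,440 Ft
  Less jobs credit 39,000 Ft → 35,440 Ft

Minimum tax:
  Adjusted income: 341,000 Ft + 77,200 Ft + 21,600 Ft = 439,800 Ft
  Less exemption 20,000 Ft → base 419,800 Ft
  419,800 Ft × 20% = 83,960 Ft

83,960 Ft > 35,440 Ft, so the minimum tax is the binding amount.

83,960 Ft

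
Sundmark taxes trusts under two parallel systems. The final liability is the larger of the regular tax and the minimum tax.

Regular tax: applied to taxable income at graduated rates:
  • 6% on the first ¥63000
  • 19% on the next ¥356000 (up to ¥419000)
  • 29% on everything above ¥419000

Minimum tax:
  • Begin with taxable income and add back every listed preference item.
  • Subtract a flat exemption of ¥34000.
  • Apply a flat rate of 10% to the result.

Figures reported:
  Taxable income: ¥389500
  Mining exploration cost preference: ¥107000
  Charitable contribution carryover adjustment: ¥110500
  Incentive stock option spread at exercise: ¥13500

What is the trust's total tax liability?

Minimum tax:
  Adjusted income: ¥389500 + ¥107000 + ¥110500 + ¥13500 = ¥620500
  Less exemption ¥34000 → base ¥586500
  ¥586500 × 10% = ¥58650

Regular tax:
  ¥63000 × 6% = ¥3780
  ¥326500 × 19% = ¥62035
  → ¥65815

¥65815 > ¥58650, so the regular tax governs.

¥65815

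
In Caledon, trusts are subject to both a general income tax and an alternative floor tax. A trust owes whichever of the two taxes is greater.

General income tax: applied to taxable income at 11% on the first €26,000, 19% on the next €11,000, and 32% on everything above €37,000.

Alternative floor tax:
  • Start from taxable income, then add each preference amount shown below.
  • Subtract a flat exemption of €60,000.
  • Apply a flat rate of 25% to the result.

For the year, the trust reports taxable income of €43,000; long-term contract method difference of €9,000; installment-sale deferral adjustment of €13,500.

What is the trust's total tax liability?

€6,870

Alternative floor tax:
  Adjusted income: €43,000 + €9,000 + €13,500 = €65,500
  Less exemption €60,000 → base €5,500
  €5,500 × 25% = €1,375

General income tax:
  €26,000 × 11% = €2,860
  €11,000 × 19% = €2,090
  €6,000 × 32% = €1,920
  → €6,870

€6,870 > €1,375, so the general income tax governs.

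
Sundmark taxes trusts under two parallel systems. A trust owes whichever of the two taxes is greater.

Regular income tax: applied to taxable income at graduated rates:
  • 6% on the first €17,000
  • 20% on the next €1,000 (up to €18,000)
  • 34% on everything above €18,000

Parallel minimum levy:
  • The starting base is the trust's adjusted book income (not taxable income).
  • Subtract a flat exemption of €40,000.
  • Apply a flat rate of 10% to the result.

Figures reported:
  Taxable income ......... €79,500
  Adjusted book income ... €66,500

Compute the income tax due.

Parallel minimum levy:
  Base (adjusted book income): €66,500
  Less exemption €40,000 → base €26,500
  €26,500 × 10% = €2,650

Regular income tax:
  €17,000 × 6% = €1,020
  €1,000 × 20% = €200
  €61,500 × 34% = €20,910
  → €22,130

€22,130 > €2,650, so the regular income tax governs.

€22,130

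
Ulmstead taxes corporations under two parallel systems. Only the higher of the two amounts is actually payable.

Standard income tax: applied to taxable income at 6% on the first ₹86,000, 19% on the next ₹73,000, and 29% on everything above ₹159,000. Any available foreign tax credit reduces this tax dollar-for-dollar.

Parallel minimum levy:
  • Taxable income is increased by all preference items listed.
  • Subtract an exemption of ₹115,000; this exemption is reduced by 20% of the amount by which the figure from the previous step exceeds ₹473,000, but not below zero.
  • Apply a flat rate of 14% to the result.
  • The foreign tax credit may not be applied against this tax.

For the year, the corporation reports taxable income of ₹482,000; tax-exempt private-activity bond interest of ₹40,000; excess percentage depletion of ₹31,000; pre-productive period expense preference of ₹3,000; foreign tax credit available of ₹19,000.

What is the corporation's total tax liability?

₹93,700

Parallel minimum levy:
  Adjusted income: ₹482,000 + ₹40,000 + ₹31,000 + ₹3,000 = ₹556,000
  Exemption: ₹115,000 − 20% × (₹556,000 − ₹473,000) = ₹115,000 − ₹16,600 = ₹98,400
  Base: ₹556,000 − ₹98,400 = ₹457,600
  ₹457,600 × 14% = ₹64,064

Standard income tax:
  ₹86,000 × 6% = ₹5,160
  ₹73,000 × 19% = ₹13,870
  ₹323,000 × 29% = ₹93,670
  → ₹112,700
  Less foreign tax credit ₹19,000 → ₹93,700

₹93,700 > ₹64,064, so the standard income tax governs.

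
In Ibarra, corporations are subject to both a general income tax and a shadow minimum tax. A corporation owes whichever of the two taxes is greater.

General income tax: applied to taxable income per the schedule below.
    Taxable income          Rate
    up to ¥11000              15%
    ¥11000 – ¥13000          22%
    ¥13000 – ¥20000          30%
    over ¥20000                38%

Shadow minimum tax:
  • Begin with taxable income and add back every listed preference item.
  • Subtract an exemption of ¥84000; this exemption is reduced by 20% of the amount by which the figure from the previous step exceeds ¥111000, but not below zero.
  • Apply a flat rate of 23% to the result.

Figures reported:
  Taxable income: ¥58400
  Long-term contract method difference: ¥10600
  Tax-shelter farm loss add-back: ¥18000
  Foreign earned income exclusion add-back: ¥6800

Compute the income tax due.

¥18782

General income tax:
  ¥11000 × 15% = ¥1650
  ¥2000 × 22% = ¥440
  ¥7000 × 30% = ¥2100
  ¥38400 × 38% = ¥14592
  → ¥18782

Shadow minimum tax:
  Adjusted income: ¥58400 + ¥10600 + ¥18000 + ¥6800 = ¥93800
  Exemption: ¥93800 ≤ ¥111000, so full ¥84000 applies
  Base: ¥93800 − ¥84000 = ¥9800
  ¥9800 × 23% = ¥2254

¥18782 > ¥2254, so the general income tax governs.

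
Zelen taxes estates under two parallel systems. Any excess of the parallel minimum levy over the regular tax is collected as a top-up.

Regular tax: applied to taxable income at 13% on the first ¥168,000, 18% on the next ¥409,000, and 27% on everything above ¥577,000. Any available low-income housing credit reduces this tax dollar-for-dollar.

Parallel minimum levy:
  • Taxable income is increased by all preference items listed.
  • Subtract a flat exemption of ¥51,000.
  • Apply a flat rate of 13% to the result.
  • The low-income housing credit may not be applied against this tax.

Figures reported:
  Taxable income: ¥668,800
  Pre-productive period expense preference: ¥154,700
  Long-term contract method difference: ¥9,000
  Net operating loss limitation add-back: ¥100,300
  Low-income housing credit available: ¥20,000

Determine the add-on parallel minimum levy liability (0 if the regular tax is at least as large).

¥14,388

Parallel minimum levy:
  Adjusted income: ¥668,800 + ¥154,700 + ¥9,000 + ¥100,300 = ¥932,800
  Less exemption ¥51,000 → base ¥881,800
  ¥881,800 × 13% = ¥114,634

Regular tax:
  ¥168,000 × 13% = ¥21,840
  ¥409,000 × 18% = ¥73,620
  ¥91,800 × 27% = ¥24,786
  → ¥120,246
  Less low-income housing credit ¥20,000 → ¥100,246

Excess of parallel minimum levy over regular tax: ¥114,634 − ¥100,246 = ¥14,388.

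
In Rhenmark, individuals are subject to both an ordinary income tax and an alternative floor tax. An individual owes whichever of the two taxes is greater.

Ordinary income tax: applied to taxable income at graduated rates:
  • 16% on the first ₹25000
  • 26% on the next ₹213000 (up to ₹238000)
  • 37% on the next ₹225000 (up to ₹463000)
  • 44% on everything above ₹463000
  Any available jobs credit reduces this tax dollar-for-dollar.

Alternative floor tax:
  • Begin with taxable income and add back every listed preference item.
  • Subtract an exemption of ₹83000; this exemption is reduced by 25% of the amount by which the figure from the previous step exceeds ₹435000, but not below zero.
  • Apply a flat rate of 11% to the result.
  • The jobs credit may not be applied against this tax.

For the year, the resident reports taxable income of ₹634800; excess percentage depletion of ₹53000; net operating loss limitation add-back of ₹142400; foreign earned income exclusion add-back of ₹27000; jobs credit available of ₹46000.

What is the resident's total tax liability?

Ordinary income tax:
  ₹25000 × 16% = ₹4000
  ₹213000 × 26% = ₹55380
  ₹225000 × 37% = ₹83250
  ₹171800 × 44% = ₹75592
  → ₹218222
  Less jobs credit ₹46000 → ₹172222

Alternative floor tax:
  Adjusted income: ₹634800 + ₹53000 + ₹142400 + ₹27000 = ₹857200
  Exemption: 25% × (₹857200 − ₹435000) = ₹105550 ≥ ₹83000, so the exemption is fully phased out
  Base: ₹857200 − ₹0 = ₹857200
  ₹857200 × 11% = ₹94292

₹172222 > ₹94292, so the ordinary income tax governs.

₹172222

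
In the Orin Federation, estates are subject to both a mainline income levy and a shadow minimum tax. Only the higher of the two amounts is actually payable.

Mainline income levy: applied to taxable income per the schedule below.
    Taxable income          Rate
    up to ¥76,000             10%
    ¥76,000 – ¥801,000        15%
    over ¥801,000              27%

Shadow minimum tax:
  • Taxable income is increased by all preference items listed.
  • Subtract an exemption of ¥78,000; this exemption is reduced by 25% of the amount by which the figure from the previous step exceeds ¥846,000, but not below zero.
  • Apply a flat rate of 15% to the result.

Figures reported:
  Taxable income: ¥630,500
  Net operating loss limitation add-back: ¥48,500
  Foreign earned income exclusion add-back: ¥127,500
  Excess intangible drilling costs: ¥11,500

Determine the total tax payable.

¥111,000

Shadow minimum tax:
  Adjusted income: ¥630,500 + ¥48,500 + ¥127,500 + ¥11,500 = ¥818,000
  Exemption: ¥818,000 ≤ ¥846,000, so full ¥78,000 applies
  Base: ¥818,000 − ¥78,000 = ¥740,000
  ¥740,000 × 15% = ¥111,000

Mainline income levy:
  ¥76,000 × 10% = ¥7,600
  ¥554,500 × 15% = ¥83,175
  → ¥90,775

¥111,000 > ¥90,775, so the shadow minimum tax is the binding amount.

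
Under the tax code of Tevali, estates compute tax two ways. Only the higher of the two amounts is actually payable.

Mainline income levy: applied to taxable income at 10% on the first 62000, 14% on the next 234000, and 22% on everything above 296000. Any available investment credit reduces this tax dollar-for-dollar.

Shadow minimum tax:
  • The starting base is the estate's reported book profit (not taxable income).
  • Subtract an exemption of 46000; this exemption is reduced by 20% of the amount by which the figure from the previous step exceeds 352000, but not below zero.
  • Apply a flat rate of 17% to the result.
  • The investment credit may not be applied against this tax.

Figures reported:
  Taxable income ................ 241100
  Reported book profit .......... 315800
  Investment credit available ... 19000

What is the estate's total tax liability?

Shadow minimum tax:
  Base (reported book profit): 315800
  Exemption: 315800 ≤ 352000, so full 46000 applies
  Base: 315800 − 46000 = 269800
  269800 × 17% = 45866

Mainline income levy:
  62000 × 10% = 6200
  179100 × 14% = 25074
  → 31274
  Less investment credit 19000 → 12274

45866 > 12274, so the shadow minimum tax is the binding amount.

45866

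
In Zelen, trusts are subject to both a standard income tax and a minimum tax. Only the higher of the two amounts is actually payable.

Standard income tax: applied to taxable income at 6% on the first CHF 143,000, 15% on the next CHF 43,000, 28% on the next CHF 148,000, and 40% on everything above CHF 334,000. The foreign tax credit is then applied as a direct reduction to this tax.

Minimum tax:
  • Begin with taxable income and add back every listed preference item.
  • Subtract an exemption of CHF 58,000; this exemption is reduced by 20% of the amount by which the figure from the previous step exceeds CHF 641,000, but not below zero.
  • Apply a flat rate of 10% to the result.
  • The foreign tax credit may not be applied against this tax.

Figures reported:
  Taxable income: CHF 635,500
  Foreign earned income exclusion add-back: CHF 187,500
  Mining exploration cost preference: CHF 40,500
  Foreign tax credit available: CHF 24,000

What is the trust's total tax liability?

CHF 153,070

Minimum tax:
  Adjusted income: CHF 635,500 + CHF 187,500 + CHF 40,500 = CHF 863,500
  Exemption: CHF 58,000 − 20% × (CHF 863,500 − CHF 641,000) = CHF 58,000 − CHF 44,500 = CHF 13,500
  Base: CHF 863,500 − CHF 13,500 = CHF 850,000
  CHF 850,000 × 10% = CHF 85,000

Standard income tax:
  CHF 143,000 × 6% = CHF 8,580
  CHF 43,000 × 15% = CHF 6,450
  CHF 148,000 × 28% = CHF 41,440
  CHF 301,500 × 40% = CHF 120,600
  → CHF 177,070
  Less foreign tax credit CHF 24,000 → CHF 153,070

CHF 153,070 > CHF 85,000, so the standard income tax governs.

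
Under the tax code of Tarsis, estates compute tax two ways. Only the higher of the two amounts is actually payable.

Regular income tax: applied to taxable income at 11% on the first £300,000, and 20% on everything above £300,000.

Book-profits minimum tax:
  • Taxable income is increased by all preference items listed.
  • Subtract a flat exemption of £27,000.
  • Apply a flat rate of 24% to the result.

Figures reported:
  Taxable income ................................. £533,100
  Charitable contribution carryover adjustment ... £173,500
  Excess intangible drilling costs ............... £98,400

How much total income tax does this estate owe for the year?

£186,720

Regular income tax:
  £300,000 × 11% = £33,000
  £233,100 × 20% = £46,620
  → £79,620

Book-profits minimum tax:
  Adjusted income: £533,100 + £173,500 + £98,400 = £805,000
  Less exemption £27,000 → base £778,000
  £778,000 × 24% = £186,720

£186,720 > £79,620, so the book-profits minimum tax is the binding amount.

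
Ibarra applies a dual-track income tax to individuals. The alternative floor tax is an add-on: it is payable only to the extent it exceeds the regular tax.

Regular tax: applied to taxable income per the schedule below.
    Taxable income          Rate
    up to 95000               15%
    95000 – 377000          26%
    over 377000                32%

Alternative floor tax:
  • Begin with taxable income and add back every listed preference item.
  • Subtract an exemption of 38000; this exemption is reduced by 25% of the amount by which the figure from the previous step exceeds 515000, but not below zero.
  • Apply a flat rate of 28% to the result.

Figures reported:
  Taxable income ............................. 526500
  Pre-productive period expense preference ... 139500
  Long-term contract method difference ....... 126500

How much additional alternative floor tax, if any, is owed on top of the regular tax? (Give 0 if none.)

86490

Alternative floor tax:
  Adjusted income: 526500 + 139500 + 126500 = 792500
  Exemption: 25% × (792500 − 515000) = 69375 ≥ 38000, so the exemption is fully phased out
  Base: 792500 − 0 = 792500
  792500 × 28% = 221900

Regular tax:
  95000 × 15% = 14250
  282000 × 26% = 73320
  149500 × 32% = 47840
  → 135410

Excess of alternative floor tax over regular tax: 221900 − 135410 = 86490.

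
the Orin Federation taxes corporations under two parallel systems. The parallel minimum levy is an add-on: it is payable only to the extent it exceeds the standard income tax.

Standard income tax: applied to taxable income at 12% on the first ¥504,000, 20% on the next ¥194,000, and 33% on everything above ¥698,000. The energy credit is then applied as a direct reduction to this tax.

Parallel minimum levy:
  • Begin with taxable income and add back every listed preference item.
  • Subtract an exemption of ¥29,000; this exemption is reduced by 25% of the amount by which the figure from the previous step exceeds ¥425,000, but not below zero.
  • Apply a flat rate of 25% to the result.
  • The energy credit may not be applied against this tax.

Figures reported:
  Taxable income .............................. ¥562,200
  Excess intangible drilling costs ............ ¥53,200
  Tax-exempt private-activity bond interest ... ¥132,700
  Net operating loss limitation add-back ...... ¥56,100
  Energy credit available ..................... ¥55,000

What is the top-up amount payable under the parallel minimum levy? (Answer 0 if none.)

Standard income tax:
  ¥504,000 × 12% = ¥60,480
  ¥58,200 × 20% = ¥11,640
  → ¥72,120
  Less energy credit ¥55,000 → ¥17,120

Parallel minimum levy:
  Adjusted income: ¥562,200 + ¥53,200 + ¥132,700 + ¥56,100 = ¥804,200
  Exemption: 25% × (¥804,200 − ¥425,000) = ¥94,800 ≥ ¥29,000, so the exemption is fully phased out
  Base: ¥804,200 − ¥0 = ¥804,200
  ¥804,200 × 25% = ¥201,050

Excess of parallel minimum levy over standard income tax: ¥201,050 − ¥17,120 = ¥183,930.

¥183,930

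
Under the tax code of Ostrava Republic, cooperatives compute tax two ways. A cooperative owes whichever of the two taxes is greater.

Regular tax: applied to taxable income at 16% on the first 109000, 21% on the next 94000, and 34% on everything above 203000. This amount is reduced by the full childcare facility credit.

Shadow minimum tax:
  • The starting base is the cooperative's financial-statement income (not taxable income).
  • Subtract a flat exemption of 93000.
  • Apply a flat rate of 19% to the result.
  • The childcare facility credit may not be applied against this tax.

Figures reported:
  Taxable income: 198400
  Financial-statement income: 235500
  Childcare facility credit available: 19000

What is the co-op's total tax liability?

27075

Shadow minimum tax:
  Base (financial-statement income): 235500
  Less exemption 93000 → base 142500
  142500 × 19% = 27075

Regular tax:
  109000 × 16% = 17440
  89400 × 21% = 18774
  → 36214
  Less childcare facility credit 19000 → 17214

27075 > 17214, so the shadow minimum tax is the binding amount.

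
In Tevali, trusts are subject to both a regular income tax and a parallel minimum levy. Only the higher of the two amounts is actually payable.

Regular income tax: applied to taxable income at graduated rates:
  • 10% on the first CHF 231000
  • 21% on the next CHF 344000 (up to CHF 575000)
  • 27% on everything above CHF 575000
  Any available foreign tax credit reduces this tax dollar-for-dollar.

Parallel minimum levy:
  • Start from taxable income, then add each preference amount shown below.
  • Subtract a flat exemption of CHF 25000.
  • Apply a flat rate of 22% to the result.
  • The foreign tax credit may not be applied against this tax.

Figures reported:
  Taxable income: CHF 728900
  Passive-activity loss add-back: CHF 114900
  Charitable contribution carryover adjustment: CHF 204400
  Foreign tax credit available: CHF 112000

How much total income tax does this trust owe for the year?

CHF 225104

Regular income tax:
  CHF 231000 × 10% = CHF 23100
  CHF 344000 × 21% = CHF 72240
  CHF 153900 × 27% = CHF 41553
  → CHF 136893
  Less foreign tax credit CHF 112000 → CHF 24893

Parallel minimum levy:
  Adjusted income: CHF 728900 + CHF 114900 + CHF 204400 = CHF 1048200
  Less exemption CHF 25000 → base CHF 1023200
  CHF 1023200 × 22% = CHF 225104

CHF 225104 > CHF 24893, so the parallel minimum levy is the binding amount.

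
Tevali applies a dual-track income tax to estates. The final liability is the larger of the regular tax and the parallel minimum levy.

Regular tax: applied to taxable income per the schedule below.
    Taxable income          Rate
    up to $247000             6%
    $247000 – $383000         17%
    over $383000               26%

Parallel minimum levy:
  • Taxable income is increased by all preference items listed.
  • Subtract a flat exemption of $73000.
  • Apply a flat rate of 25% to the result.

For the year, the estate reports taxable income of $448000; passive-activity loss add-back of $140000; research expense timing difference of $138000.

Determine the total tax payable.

Regular tax:
  $247000 × 6% = $14820
  $136000 × 17% = $23120
  $65000 × 26% = $16900
  → $54840

Parallel minimum levy:
  Adjusted income: $448000 + $140000 + $138000 = $726000
  Less exemption $73000 → base $653000
  $653000 × 25% = $163250

$163250 > $54840, so the parallel minimum levy is the binding amount.

$163250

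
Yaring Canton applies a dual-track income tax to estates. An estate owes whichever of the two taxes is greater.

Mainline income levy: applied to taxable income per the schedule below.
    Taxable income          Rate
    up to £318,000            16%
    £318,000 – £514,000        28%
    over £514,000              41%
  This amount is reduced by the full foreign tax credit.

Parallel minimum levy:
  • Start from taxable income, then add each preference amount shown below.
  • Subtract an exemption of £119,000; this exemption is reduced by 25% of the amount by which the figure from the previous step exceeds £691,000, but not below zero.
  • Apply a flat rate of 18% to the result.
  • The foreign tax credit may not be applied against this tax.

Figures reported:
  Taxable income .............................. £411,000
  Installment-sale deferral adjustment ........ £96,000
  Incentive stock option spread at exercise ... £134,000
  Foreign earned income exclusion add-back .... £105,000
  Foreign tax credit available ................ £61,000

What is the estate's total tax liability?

Mainline income levy:
  £318,000 × 16% = £50,880
  £93,000 × 28% = £26,040
  → £76,920
  Less foreign tax credit £61,000 → £15,920

Parallel minimum levy:
  Adjusted income: £411,000 + £96,000 + £134,000 + £105,000 = £746,000
  Exemption: £119,000 − 25% × (£746,000 − £691,000) = £119,000 − £13,750 = £105,250
  Base: £746,000 − £105,250 = £640,750
  £640,750 × 18% = £115,335

£115,335 > £15,920, so the parallel minimum levy is the binding amount.

£115,335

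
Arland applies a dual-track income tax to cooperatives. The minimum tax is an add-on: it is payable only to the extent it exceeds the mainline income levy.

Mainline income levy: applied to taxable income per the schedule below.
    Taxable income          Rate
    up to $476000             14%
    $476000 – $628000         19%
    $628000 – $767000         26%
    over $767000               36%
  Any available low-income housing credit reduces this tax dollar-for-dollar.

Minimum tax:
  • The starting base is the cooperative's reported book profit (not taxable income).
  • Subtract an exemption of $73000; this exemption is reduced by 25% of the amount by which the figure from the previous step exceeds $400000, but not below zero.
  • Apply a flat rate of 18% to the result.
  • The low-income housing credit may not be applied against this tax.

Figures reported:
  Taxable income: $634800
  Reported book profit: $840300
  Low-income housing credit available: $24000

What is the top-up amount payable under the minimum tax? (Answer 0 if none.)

Minimum tax:
  Base (reported book profit): $840300
  Exemption: 25% × ($840300 − $400000) = $110075 ≥ $73000, so the exemption is fully phased out
  Base: $840300 − $0 = $840300
  $840300 × 18% = $151254

Mainline income levy:
  $476000 × 14% = $66640
  $152000 × 19% = $28880
  $6800 × 26% = $1768
  → $97288
  Less low-income housing credit $24000 → $73288

Excess of minimum tax over mainline income levy: $151254 − $73288 = $77966.

$77966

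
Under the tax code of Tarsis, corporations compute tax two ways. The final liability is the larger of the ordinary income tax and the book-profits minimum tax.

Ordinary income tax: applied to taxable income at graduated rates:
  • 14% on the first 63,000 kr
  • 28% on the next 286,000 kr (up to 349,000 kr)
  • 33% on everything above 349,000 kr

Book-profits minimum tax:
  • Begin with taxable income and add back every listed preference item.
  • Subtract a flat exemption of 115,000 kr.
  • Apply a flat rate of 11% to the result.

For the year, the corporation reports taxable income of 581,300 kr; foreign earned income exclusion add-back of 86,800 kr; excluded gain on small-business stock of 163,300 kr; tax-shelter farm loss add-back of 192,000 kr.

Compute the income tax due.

Ordinary income tax:
  63,000 kr × 14% = 8,820 kr
  286,000 kr × 28% = 80,080 kr
  232,300 kr × 33% = 76,659 kr
  → 165,559 kr

Book-profits minimum tax:
  Adjusted income: 581,300 kr + 86,800 kr + 163,300 kr + 192,000 kr = 1,023,400 kr
  Less exemption 115,000 kr → base 908,400 kr
  908,400 kr × 11% = 99,924 kr

165,559 kr > 99,924 kr, so the ordinary income tax governs.

165,559 kr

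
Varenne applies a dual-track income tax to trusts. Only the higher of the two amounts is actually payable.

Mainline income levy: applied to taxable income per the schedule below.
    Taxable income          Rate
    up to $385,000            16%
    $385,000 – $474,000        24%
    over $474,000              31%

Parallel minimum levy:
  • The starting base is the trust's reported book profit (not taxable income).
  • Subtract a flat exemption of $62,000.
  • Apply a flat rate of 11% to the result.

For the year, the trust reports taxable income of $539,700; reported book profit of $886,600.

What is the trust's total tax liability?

$103,327

Mainline income levy:
  $385,000 × 16% = $61,600
  $89,000 × 24% = $21,360
  $65,700 × 31% = $20,367
  → $103,327

Parallel minimum levy:
  Base (reported book profit): $886,600
  Less exemption $62,000 → base $824,600
  $824,600 × 11% = $90,706

$103,327 > $90,706, so the mainline income levy governs.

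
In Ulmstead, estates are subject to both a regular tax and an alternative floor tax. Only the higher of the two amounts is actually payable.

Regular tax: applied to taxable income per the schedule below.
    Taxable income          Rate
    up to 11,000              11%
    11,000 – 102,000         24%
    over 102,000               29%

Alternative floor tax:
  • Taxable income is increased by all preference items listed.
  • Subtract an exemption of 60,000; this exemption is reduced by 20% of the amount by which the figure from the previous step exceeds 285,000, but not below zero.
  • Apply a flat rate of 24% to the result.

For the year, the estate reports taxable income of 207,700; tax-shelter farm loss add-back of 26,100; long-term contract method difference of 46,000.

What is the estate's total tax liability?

Alternative floor tax:
  Adjusted income: 207,700 + 26,100 + 46,000 = 279,800
  Exemption: 279,800 ≤ 285,000, so full 60,000 applies
  Base: 279,800 − 60,000 = 219,800
  219,800 × 24% = 52,752

Regular tax:
  11,000 × 11% = 1,210
  91,000 × 24% = 21,840
  105,700 × 29% = 30,653
  → 53,703

53,703 > 52,752, so the regular tax governs.

53,703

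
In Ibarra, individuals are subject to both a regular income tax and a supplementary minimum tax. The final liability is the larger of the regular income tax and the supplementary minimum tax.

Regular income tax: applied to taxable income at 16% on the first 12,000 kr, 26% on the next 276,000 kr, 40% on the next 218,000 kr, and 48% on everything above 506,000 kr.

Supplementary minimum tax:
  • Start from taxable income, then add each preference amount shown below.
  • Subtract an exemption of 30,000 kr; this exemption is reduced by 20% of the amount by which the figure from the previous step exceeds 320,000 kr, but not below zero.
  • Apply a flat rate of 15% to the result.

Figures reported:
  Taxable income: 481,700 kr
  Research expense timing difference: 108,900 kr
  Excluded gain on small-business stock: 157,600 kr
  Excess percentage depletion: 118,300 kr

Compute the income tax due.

151,160 kr

Regular income tax:
  12,000 kr × 16% = 1,920 kr
  276,000 kr × 26% = 71,760 kr
  193,700 kr × 40% = 77,480 kr
  → 151,160 kr

Supplementary minimum tax:
  Adjusted income: 481,700 kr + 108,900 kr + 157,600 kr + 118,300 kr = 866,500 kr
  Exemption: 20% × (866,500 kr − 320,000 kr) = 109,300 kr ≥ 30,000 kr, so the exemption is fully phased out
  Base: 866,500 kr − 0 kr = 866,500 kr
  866,500 kr × 15% = 129,975 kr

151,160 kr > 129,975 kr, so the regular income tax governs.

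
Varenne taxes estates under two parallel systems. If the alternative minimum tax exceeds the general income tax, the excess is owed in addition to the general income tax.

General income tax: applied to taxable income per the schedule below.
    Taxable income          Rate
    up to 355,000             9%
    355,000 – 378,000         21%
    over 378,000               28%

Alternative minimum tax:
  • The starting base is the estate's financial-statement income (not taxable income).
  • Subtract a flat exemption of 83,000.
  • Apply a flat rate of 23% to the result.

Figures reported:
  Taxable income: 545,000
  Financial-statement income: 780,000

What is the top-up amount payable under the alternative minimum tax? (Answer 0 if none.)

76,770

Alternative minimum tax:
  Base (financial-statement income): 780,000
  Less exemption 83,000 → base 697,000
  697,000 × 23% = 160,310

General income tax:
  355,000 × 9% = 31,950
  23,000 × 21% = 4,830
  167,000 × 28% = 46,760
  → 83,540

Excess of alternative minimum tax over general income tax: 160,310 − 83,540 = 76,770.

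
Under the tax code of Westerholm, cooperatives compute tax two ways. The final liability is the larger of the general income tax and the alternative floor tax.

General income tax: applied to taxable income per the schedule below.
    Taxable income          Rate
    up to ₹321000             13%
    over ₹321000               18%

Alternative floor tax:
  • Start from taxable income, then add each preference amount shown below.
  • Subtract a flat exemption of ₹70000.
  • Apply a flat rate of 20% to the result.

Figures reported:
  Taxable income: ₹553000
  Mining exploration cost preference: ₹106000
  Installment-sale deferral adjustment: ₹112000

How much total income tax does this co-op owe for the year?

Alternative floor tax:
  Adjusted income: ₹553000 + ₹106000 + ₹112000 = ₹771000
  Less exemption ₹70000 → base ₹701000
  ₹701000 × 20% = ₹140200

General income tax:
  ₹321000 × 13% = ₹41730
  ₹232000 × 18% = ₹41760
  → ₹83490

₹140200 > ₹83490, so the alternative floor tax is the binding amount.

₹140200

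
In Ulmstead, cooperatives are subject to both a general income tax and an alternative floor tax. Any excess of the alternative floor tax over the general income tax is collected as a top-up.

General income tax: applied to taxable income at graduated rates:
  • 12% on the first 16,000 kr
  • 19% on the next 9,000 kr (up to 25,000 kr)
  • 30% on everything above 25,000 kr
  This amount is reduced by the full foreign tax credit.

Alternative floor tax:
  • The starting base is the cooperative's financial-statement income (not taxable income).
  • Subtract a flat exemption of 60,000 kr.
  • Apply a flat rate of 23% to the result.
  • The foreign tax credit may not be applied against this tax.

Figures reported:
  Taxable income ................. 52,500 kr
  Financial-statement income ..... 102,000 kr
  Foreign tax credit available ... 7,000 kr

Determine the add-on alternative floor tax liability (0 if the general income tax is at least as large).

4,780 kr

Alternative floor tax:
  Base (financial-statement income): 102,000 kr
  Less exemption 60,000 kr → base 42,000 kr
  42,000 kr × 23% = 9,660 kr

General income tax:
  16,000 kr × 12% = 1,920 kr
  9,000 kr × 19% = 1,710 kr
  27,500 kr × 30% = 8,250 kr
  → 11,880 kr
  Less foreign tax credit 7,000 kr → 4,880 kr

Excess of alternative floor tax over general income tax: 9,660 kr − 4,880 kr = 4,780 kr.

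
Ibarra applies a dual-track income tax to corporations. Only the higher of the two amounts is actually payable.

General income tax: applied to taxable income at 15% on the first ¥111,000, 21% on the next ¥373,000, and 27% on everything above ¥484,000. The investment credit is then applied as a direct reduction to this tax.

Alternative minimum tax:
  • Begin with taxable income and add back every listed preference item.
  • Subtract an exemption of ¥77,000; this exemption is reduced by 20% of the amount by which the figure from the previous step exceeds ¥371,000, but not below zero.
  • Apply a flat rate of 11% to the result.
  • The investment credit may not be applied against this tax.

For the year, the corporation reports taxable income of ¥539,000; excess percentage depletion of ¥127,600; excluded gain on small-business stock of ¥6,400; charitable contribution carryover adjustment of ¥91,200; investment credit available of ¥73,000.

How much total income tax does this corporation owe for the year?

General income tax:
  ¥111,000 × 15% = ¥16,650
  ¥373,000 × 21% = ¥78,330
  ¥55,000 × 27% = ¥14,850
  → ¥109,830
  Less investment credit ¥73,000 → ¥36,830

Alternative minimum tax:
  Adjusted income: ¥539,000 + ¥127,600 + ¥6,400 + ¥91,200 = ¥764,200
  Exemption: 20% × (¥764,200 − ¥371,000) = ¥78,640 ≥ ¥77,000, so the exemption is fully phased out
  Base: ¥764,200 − ¥0 = ¥764,200
  ¥764,200 × 11% = ¥84,062

¥84,062 > ¥36,830, so the alternative minimum tax is the binding amount.

¥84,062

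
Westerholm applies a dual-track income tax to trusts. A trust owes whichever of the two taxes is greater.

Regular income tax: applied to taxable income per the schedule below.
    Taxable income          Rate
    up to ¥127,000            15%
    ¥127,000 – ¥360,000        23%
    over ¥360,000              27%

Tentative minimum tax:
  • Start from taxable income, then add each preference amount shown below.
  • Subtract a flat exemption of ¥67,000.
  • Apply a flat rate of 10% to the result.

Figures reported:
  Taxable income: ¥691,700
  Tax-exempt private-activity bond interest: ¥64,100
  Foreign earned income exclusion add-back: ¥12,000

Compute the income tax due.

¥162,199

Regular income tax:
  ¥127,000 × 15% = ¥19,050
  ¥233,000 × 23% = ¥53,590
  ¥331,700 × 27% = ¥89,559
  → ¥162,199

Tentative minimum tax:
  Adjusted income: ¥691,700 + ¥64,100 + ¥12,000 = ¥767,800
  Less exemption ¥67,000 → base ¥700,800
  ¥700,800 × 10% = ¥70,080

¥162,199 > ¥70,080, so the regular income tax governs.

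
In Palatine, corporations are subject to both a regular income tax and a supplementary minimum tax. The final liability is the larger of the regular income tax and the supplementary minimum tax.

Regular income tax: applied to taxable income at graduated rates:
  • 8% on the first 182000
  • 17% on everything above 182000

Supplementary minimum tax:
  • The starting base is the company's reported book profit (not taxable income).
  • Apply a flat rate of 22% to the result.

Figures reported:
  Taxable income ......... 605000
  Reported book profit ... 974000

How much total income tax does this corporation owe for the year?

214280

Regular income tax:
  182000 × 8% = 14560
  423000 × 17% = 71910
  → 86470

Supplementary minimum tax:
  Base (reported book profit): 974000
  974000 × 22% = 214280

214280 > 86470, so the supplementary minimum tax is the binding amount.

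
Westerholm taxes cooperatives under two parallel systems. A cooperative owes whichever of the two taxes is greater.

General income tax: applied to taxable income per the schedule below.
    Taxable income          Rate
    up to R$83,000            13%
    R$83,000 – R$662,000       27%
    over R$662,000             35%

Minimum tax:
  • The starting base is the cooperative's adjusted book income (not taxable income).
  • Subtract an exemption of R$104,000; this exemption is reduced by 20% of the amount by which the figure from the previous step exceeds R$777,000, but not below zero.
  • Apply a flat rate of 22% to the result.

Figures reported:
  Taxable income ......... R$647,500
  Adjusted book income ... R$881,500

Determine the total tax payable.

R$175,648

Minimum tax:
  Base (adjusted book income): R$881,500
  Exemption: R$104,000 − 20% × (R$881,500 − R$777,000) = R$104,000 − R$20,900 = R$83,100
  Base: R$881,500 − R$83,100 = R$798,400
  R$798,400 × 22% = R$175,648

General income tax:
  R$83,000 × 13% = R$10,790
  R$564,500 × 27% = R$152,415
  → R$163,205

R$175,648 > R$163,205, so the minimum tax is the binding amount.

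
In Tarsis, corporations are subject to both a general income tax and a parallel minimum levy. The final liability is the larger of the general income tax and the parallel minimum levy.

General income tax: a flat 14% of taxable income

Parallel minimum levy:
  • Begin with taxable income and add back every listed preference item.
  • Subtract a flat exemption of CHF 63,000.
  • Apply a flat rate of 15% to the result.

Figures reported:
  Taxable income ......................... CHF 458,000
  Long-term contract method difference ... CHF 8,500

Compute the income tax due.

Parallel minimum levy:
  Adjusted income: CHF 458,000 + CHF 8,500 = CHF 466,500
  Less exemption CHF 63,000 → base CHF 403,500
  CHF 403,500 × 15% = CHF 60,525

General income tax:
  CHF 458,000 × 14% = CHF 64,120

CHF 64,120 > CHF 60,525, so the general income tax governs.

CHF 64,120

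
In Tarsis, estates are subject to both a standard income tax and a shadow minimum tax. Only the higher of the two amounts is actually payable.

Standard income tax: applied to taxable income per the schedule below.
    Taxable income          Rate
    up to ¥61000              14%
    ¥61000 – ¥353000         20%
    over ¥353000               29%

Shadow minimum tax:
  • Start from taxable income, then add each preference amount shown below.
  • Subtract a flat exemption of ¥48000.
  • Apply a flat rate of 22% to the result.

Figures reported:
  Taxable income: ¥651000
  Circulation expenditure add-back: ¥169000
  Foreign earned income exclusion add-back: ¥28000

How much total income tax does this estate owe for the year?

Shadow minimum tax:
  Adjusted income: ¥651000 + ¥169000 + ¥28000 = ¥848000
  Less exemption ¥48000 → base ¥800000
  ¥800000 × 22% = ¥176000

Standard income tax:
  ¥61000 × 14% = ¥8540
  ¥292000 × 20% = ¥58400
  ¥298000 × 29% = ¥86420
  → ¥153360

¥176000 > ¥153360, so the shadow minimum tax is the binding amount.

¥176000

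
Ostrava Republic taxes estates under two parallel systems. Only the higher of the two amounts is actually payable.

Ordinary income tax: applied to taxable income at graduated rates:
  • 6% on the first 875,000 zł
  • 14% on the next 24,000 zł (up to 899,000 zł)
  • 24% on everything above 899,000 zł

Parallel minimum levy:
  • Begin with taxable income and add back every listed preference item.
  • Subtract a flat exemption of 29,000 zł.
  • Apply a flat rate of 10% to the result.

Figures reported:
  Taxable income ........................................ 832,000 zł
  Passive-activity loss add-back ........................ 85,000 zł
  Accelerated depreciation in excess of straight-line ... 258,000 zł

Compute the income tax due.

Parallel minimum levy:
  Adjusted income: 832,000 zł + 85,000 zł + 258,000 zł = 1,175,000 zł
  Less exemption 29,000 zł → base 1,146,000 zł
  1,146,000 zł × 10% = 114,600 zł

Ordinary income tax:
  832,000 zł × 6% = 49,920 zł

114,600 zł > 49,920 zł, so the parallel minimum levy is the binding amount.

114,600 zł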